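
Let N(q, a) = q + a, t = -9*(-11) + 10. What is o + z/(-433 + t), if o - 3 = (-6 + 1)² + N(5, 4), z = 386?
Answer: 5801/162 ≈ 35.809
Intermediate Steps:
t = 109 (t = 99 + 10 = 109)
N(q, a) = a + q
o = 37 (o = 3 + ((-6 + 1)² + (4 + 5)) = 3 + ((-5)² + 9) = 3 + (25 + 9) = 3 + 34 = 37)
o + z/(-433 + t) = 37 + 386/(-433 + 109) = 37 + 386/(-324) = 37 - 1/324*386 = 37 - 193/162 = 5801/162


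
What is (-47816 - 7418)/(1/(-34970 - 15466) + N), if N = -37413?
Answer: 2785782024/1886962069 ≈ 1.4763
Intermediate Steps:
(-47816 - 7418)/(1/(-34970 - 15466) + N) = (-47816 - 7418)/(1/(-34970 - 15466) - 37413) = -55234/(1/(-50436) - 37413) = -55234/(-1/50436 - 37413) = -55234/(-1886962069/50436) = -55234*(-50436/1886962069) = 2785782024/1886962069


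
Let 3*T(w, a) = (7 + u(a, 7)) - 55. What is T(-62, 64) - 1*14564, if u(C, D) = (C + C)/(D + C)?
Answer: -3105412/213 ≈ -14579.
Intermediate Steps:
u(C, D) = 2*C/(C + D) (u(C, D) = (2*C)/(C + D) = 2*C/(C + D))
T(w, a) = -16 + 2*a/(3*(7 + a)) (T(w, a) = ((7 + 2*a/(a + 7)) - 55)/3 = ((7 + 2*a/(7 + a)) - 55)/3 = (-48 + 2*a/(7 + a))/3 = -16 + 2*a/(3*(7 + a)))
T(-62, 64) - 1*14564 = 2*(-168 - 23*64)/(3*(7 + 64)) - 1*14564 = (⅔)*(-168 - 1472)/71 - 14564 = (⅔)*(1/71)*(-1640) - 14564 = -3280/213 - 14564 = -3105412/213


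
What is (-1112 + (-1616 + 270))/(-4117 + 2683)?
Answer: 1229/717 ≈ 1.7141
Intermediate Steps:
(-1112 + (-1616 + 270))/(-4117 + 2683) = (-1112 - 1346)/(-1434) = -2458*(-1/1434) = 1229/717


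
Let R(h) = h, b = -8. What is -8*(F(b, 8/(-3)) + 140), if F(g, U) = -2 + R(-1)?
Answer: -1096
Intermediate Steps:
F(g, U) = -3 (F(g, U) = -2 - 1 = -3)
-8*(F(b, 8/(-3)) + 140) = -8*(-3 + 140) = -8*137 = -1096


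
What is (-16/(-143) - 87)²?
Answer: 154380625/20449 ≈ 7549.5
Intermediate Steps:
(-16/(-143) - 87)² = (-16*(-1/143) - 87)² = (16/143 - 87)² = (-12425/143)² = 154380625/20449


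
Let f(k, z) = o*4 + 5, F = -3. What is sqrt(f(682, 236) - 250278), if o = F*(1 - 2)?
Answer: I*sqrt(250261) ≈ 500.26*I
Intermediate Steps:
o = 3 (o = -3*(1 - 2) = -3*(-1) = 3)
f(k, z) = 17 (f(k, z) = 3*4 + 5 = 12 + 5 = 17)
sqrt(f(682, 236) - 250278) = sqrt(17 - 250278) = sqrt(-250261) = I*sqrt(250261)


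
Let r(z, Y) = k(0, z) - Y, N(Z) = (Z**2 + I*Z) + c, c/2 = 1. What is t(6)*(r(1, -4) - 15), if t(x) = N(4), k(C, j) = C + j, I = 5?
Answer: -380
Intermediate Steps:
c = 2 (c = 2*1 = 2)
N(Z) = 2 + Z**2 + 5*Z (N(Z) = (Z**2 + 5*Z) + 2 = 2 + Z**2 + 5*Z)
t(x) = 38 (t(x) = 2 + 4**2 + 5*4 = 2 + 16 + 20 = 38)
r(z, Y) = z - Y (r(z, Y) = (0 + z) - Y = z - Y)
t(6)*(r(1, -4) - 15) = 38*((1 - 1*(-4)) - 15) = 38*((1 + 4) - 15) = 38*(5 - 15) = 38*(-10) = -380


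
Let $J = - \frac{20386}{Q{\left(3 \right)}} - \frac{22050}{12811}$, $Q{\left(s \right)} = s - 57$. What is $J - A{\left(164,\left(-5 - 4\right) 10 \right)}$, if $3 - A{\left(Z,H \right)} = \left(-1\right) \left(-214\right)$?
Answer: $\frac{202971440}{345897} \approx 586.8$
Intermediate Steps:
$Q{\left(s \right)} = -57 + s$ ($Q{\left(s \right)} = s - 57 = -57 + s$)
$J = \frac{129987173}{345897}$ ($J = - \frac{20386}{-57 + 3} - \frac{22050}{12811} = - \frac{20386}{-54} - \frac{22050}{12811} = \left(-20386\right) \left(- \frac{1}{54}\right) - \frac{22050}{12811} = \frac{10193}{27} - \frac{22050}{12811} = \frac{129987173}{345897} \approx 375.8$)
$A{\left(Z,H \right)} = -211$ ($A{\left(Z,H \right)} = 3 - \left(-1\right) \left(-214\right) = 3 - 214 = -211$)
$J - A{\left(164,\left(-5 - 4\right) 10 \right)} = \frac{129987173}{345897} - -211 = \frac{129987173}{345897} + 211 = \frac{202971440}{345897}$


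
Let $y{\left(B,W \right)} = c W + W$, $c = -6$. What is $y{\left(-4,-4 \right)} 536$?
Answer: $10720$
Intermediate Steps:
$y{\left(B,W \right)} = - 5 W$ ($y{\left(B,W \right)} = - 6 W + W = - 5 W$)
$y{\left(-4,-4 \right)} 536 = \left(-5\right) \left(-4\right) 536 = 20 \cdot 536 = 10720$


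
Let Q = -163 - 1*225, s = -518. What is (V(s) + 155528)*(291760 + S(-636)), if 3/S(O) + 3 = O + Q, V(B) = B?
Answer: 46446811510170/1027 ≈ 4.5226e+10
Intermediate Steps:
Q = -388 (Q = -163 - 225 = -388)
S(O) = 3/(-391 + O) (S(O) = 3/(-3 + (O - 388)) = 3/(-3 + (-388 + O)) = 3/(-391 + O))
(V(s) + 155528)*(291760 + S(-636)) = (-518 + 155528)*(291760 + 3/(-391 - 636)) = 155010*(291760 + 3/(-1027)) = 155010*(291760 + 3*(-1/1027)) = 155010*(291760 - 3/1027) = 155010*(299637517/1027) = 46446811510170/1027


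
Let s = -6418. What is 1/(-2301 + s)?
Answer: -1/8719 ≈ -0.00011469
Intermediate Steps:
1/(-2301 + s) = 1/(-2301 - 6418) = 1/(-8719) = -1/8719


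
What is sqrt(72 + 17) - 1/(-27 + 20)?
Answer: 1/7 + sqrt(89) ≈ 9.5768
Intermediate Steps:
sqrt(72 + 17) - 1/(-27 + 20) = sqrt(89) - 1/(-7) = sqrt(89) - 1*(-1/7) = sqrt(89) + 1/7 = 1/7 + sqrt(89)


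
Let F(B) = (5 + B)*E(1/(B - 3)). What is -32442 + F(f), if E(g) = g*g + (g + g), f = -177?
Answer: -262764763/8100 ≈ -32440.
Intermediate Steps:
E(g) = g**2 + 2*g
F(B) = (2 + 1/(-3 + B))*(5 + B)/(-3 + B) (F(B) = (5 + B)*((2 + 1/(B - 3))/(B - 3)) = (5 + B)*((2 + 1/(-3 + B))/(-3 + B)) = (2 + 1/(-3 + B))*(5 + B)/(-3 + B))
-32442 + F(f) = -32442 + (-5 + 2*(-177))*(5 - 177)/(-3 - 177)**2 = -32442 + (-5 - 354)*(-172)/(-180)**2 = -32442 + (1/32400)*(-359)*(-172) = -32442 + 15437/8100 = -262764763/8100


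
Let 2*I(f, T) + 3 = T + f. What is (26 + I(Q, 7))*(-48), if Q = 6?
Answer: -1488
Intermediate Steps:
I(f, T) = -3/2 + T/2 + f/2 (I(f, T) = -3/2 + (T + f)/2 = -3/2 + (T/2 + f/2) = -3/2 + T/2 + f/2)
(26 + I(Q, 7))*(-48) = (26 + (-3/2 + (½)*7 + (½)*6))*(-48) = (26 + (-3/2 + 7/2 + 3))*(-48) = (26 + 5)*(-48) = 31*(-48) = -1488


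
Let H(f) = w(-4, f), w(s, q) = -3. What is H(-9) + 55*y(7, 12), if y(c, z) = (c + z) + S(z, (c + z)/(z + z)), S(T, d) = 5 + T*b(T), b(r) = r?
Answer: 9237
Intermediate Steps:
H(f) = -3
S(T, d) = 5 + T² (S(T, d) = 5 + T*T = 5 + T²)
y(c, z) = 5 + c + z + z² (y(c, z) = (c + z) + (5 + z²) = 5 + c + z + z²)
H(-9) + 55*y(7, 12) = -3 + 55*(5 + 7 + 12 + 12²) = -3 + 55*(5 + 7 + 12 + 144) = -3 + 55*168 = -3 + 9240 = 9237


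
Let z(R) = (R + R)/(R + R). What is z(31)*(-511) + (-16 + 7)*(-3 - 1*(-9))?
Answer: -565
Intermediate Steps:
z(R) = 1 (z(R) = (2*R)/((2*R)) = (2*R)*(1/(2*R)) = 1)
z(31)*(-511) + (-16 + 7)*(-3 - 1*(-9)) = 1*(-511) + (-16 + 7)*(-3 - 1*(-9)) = -511 - 9*(-3 + 9) = -511 - 9*6 = -511 - 54 = -565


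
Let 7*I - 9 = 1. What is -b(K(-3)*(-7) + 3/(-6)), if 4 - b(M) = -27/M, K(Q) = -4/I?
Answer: -1034/191 ≈ -5.4136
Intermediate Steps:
I = 10/7 (I = 9/7 + (⅐)*1 = 9/7 + ⅐ = 10/7 ≈ 1.4286)
K(Q) = -14/5 (K(Q) = -4/10/7 = -4*7/10 = -14/5)
b(M) = 4 + 27/M (b(M) = 4 - (-27)/M = 4 + 27/M)
-b(K(-3)*(-7) + 3/(-6)) = -(4 + 27/(-14/5*(-7) + 3/(-6))) = -(4 + 27/(98/5 + 3*(-⅙))) = -(4 + 27/(98/5 - ½)) = -(4 + 27/(191/10)) = -(4 + 27*(10/191)) = -(4 + 270/191) = -1*1034/191 = -1034/191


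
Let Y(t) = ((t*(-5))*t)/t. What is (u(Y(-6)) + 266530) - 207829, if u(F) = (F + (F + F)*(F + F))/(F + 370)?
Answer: 2348403/40 ≈ 58710.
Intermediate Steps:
Y(t) = -5*t (Y(t) = ((-5*t)*t)/t = (-5*t**2)/t = -5*t)
u(F) = (F + 4*F**2)/(370 + F) (u(F) = (F + (2*F)*(2*F))/(370 + F) = (F + 4*F**2)/(370 + F))
(u(Y(-6)) + 266530) - 207829 = ((-5*(-6))*(1 + 4*(-5*(-6)))/(370 - 5*(-6)) + 266530) - 207829 = (30*(1 + 4*30)/(370 + 30) + 266530) - 207829 = (30*(1 + 120)/400 + 266530) - 207829 = (30*(1/400)*121 + 266530) - 207829 = (363/40 + 266530) - 207829 = 10661563/40 - 207829 = 2348403/40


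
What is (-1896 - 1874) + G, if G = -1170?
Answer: -4940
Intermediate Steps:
(-1896 - 1874) + G = (-1896 - 1874) - 1170 = -3770 - 1170 = -4940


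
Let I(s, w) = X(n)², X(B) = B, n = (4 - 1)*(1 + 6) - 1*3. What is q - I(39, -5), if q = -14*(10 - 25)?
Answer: -114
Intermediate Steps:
q = 210 (q = -14*(-15) = 210)
n = 18 (n = 3*7 - 3 = 21 - 3 = 18)
I(s, w) = 324 (I(s, w) = 18² = 324)
q - I(39, -5) = 210 - 1*324 = 210 - 324 = -114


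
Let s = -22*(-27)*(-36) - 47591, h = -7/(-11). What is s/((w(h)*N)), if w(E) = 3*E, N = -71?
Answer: 758725/1491 ≈ 508.87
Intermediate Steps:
h = 7/11 (h = -7*(-1/11) = 7/11 ≈ 0.63636)
s = -68975 (s = 594*(-36) - 47591 = -21384 - 47591 = -68975)
s/((w(h)*N)) = -68975/((3*(7/11))*(-71)) = -68975/((21/11)*(-71)) = -68975/(-1491/11) = -68975*(-11/1491) = 758725/1491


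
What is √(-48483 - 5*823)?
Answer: 17*I*√182 ≈ 229.34*I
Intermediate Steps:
√(-48483 - 5*823) = √(-48483 - 4115) = √(-52598) = 17*I*√182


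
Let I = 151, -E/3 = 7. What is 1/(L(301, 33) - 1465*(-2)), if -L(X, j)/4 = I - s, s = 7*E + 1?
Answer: 1/1742 ≈ 0.00057405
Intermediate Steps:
E = -21 (E = -3*7 = -21)
s = -146 (s = 7*(-21) + 1 = -147 + 1 = -146)
L(X, j) = -1188 (L(X, j) = -4*(151 - 1*(-146)) = -4*(151 + 146) = -4*297 = -1188)
1/(L(301, 33) - 1465*(-2)) = 1/(-1188 - 1465*(-2)) = 1/(-1188 + 2930) = 1/1742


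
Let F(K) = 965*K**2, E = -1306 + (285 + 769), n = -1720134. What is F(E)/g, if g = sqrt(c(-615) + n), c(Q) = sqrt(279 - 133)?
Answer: -61281360*I/sqrt(1720134 - sqrt(146)) ≈ -46725.0*I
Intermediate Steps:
E = -252 (E = -1306 + 1054 = -252)
c(Q) = sqrt(146)
g = sqrt(-1720134 + sqrt(146)) (g = sqrt(sqrt(146) - 1720134) = sqrt(-1720134 + sqrt(146)) ≈ 1311.5*I)
F(E)/g = (965*(-252)**2)/(sqrt(-1720134 + sqrt(146))) = (965*63504)/sqrt(-1720134 + sqrt(146)) = 61281360/sqrt(-1720134 + sqrt(146))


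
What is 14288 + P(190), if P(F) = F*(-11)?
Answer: 12198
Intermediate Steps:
P(F) = -11*F
14288 + P(190) = 14288 - 11*190 = 14288 - 2090 = 12198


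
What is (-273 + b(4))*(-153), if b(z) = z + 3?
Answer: 40698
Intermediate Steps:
b(z) = 3 + z
(-273 + b(4))*(-153) = (-273 + (3 + 4))*(-153) = (-273 + 7)*(-153) = -266*(-153) = 40698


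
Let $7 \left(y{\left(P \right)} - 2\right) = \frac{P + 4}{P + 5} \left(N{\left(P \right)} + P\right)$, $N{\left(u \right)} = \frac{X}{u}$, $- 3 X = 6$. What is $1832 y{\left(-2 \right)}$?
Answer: $\frac{73280}{21} \approx 3489.5$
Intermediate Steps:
$X = -2$ ($X = \left(- \frac{1}{3}\right) 6 = -2$)
$N{\left(u \right)} = - \frac{2}{u}$
$y{\left(P \right)} = 2 + \frac{\left(4 + P\right) \left(P - \frac{2}{P}\right)}{7 \left(5 + P\right)}$ ($y{\left(P \right)} = 2 + \frac{\frac{P + 4}{P + 5} \left(- \frac{2}{P} + P\right)}{7} = 2 + \frac{\frac{4 + P}{5 + P} \left(P - \frac{2}{P}\right)}{7} = 2 + \frac{\frac{1}{5 + P} \left(4 + P\right) \left(P - \frac{2}{P}\right)}{7} = 2 + \frac{\left(4 + P\right) \left(P - \frac{2}{P}\right)}{7 \left(5 + P\right)}$)
$1832 y{\left(-2 \right)} = 1832 \frac{-8 - 2 \left(68 + \left(-2\right)^{2} + 18 \left(-2\right)\right)}{7 \left(-2\right) \left(5 - 2\right)} = 1832 \cdot \frac{1}{7} \left(- \frac{1}{2}\right) \frac{1}{3} \left(-8 - 2 \left(68 + 4 - 36\right)\right) = 1832 \cdot \frac{1}{7} \left(- \frac{1}{2}\right) \frac{1}{3} \left(-8 - 72\right) = 1832 \cdot \frac{1}{7} \left(- \frac{1}{2}\right) \frac{1}{3} \left(-80\right) = 1832 \cdot \frac{40}{21} = \frac{73280}{21}$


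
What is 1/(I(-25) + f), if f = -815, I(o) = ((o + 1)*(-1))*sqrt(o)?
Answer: -163/135725 - 24*I/135725 ≈ -0.001201 - 0.00017683*I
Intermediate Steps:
I(o) = sqrt(o)*(-1 - o) (I(o) = ((1 + o)*(-1))*sqrt(o) = (-1 - o)*sqrt(o) = sqrt(o)*(-1 - o))
1/(I(-25) + f) = 1/(sqrt(-25)*(-1 - 1*(-25)) - 815) = 1/((5*I)*(-1 + 25) - 815) = 1/((5*I)*24 - 815) = 1/(120*I - 815) = 1/(-815 + 120*I) = (-815 - 120*I)/678625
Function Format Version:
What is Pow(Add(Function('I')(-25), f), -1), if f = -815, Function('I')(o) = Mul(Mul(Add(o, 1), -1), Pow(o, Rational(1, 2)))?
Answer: Add(Rational(-163, 135725), Mul(Rational(-24, 135725), I)) ≈ Add(-0.0012010, Mul(-0.00017683, I))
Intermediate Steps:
Function('I')(o) = Mul(Pow(o, Rational(1, 2)), Add(-1, Mul(-1, o))) (Function('I')(o) = Mul(Mul(Add(1, o), -1), Pow(o, Rational(1, 2))) = Mul(Add(-1, Mul(-1, o)), Pow(o, Rational(1, 2))) = Mul(Pow(o, Rational(1, 2)), Add(-1, Mul(-1, o))))
Pow(Add(Function('I')(-25), f), -1) = Pow(Add(Mul(Pow(-25, Rational(1, 2)), Add(-1, Mul(-1, -25))), -815), -1) = Pow(Add(Mul(Mul(5, I), Add(-1, 25)), -815), -1) = Pow(Add(Mul(Mul(5, I), 24), -815), -1) = Pow(Add(Mul(120, I), -815), -1) = Pow(Add(-815, Mul(120, I)), -1) = Mul(Rational(1, 678625), Add(-815, Mul(-120, I)))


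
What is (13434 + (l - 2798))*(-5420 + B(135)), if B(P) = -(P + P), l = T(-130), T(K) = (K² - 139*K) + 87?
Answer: -259993170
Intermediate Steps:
T(K) = 87 + K² - 139*K
l = 35057 (l = 87 + (-130)² - 139*(-130) = 87 + 16900 + 18070 = 35057)
B(P) = -2*P
(13434 + (l - 2798))*(-5420 + B(135)) = (13434 + (35057 - 2798))*(-5420 - 2*135) = (13434 + 32259)*(-5420 - 270) = 45693*(-5690) = -259993170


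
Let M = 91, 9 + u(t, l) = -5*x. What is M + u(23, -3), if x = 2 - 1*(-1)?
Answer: 67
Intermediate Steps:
x = 3 (x = 2 + 1 = 3)
u(t, l) = -24 (u(t, l) = -9 - 5*3 = -9 - 15 = -24)
M + u(23, -3) = 91 - 24 = 67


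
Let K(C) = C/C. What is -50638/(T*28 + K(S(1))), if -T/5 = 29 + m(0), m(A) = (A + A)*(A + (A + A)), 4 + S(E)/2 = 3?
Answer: 50638/4059 ≈ 12.475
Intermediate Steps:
S(E) = -2 (S(E) = -8 + 2*3 = -8 + 6 = -2)
m(A) = 6*A² (m(A) = (2*A)*(A + 2*A) = (2*A)*(3*A) = 6*A²)
T = -145 (T = -5*(29 + 6*0²) = -5*(29 + 6*0) = -5*(29 + 0) = -5*29 = -145)
K(C) = 1
-50638/(T*28 + K(S(1))) = -50638/(-145*28 + 1) = -50638/(-4060 + 1) = -50638/(-4059) = -50638*(-1/4059) = 50638/4059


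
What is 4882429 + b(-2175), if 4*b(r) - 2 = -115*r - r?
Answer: 9891009/2 ≈ 4.9455e+6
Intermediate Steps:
b(r) = 1/2 - 29*r (b(r) = 1/2 + (-115*r - r)/4 = 1/2 + (-116*r)/4 = 1/2 - 29*r)
4882429 + b(-2175) = 4882429 + (1/2 - 29*(-2175)) = 4882429 + (1/2 + 63075) = 4882429 + 126151/2 = 9891009/2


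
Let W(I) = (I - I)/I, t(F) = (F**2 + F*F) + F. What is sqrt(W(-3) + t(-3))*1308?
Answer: 1308*sqrt(15) ≈ 5065.9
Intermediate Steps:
t(F) = F + 2*F**2 (t(F) = (F**2 + F**2) + F = 2*F**2 + F = F + 2*F**2)
W(I) = 0 (W(I) = 0/I = 0)
sqrt(W(-3) + t(-3))*1308 = sqrt(0 - 3*(1 + 2*(-3)))*1308 = sqrt(0 - 3*(1 - 6))*1308 = sqrt(0 - 3*(-5))*1308 = sqrt(0 + 15)*1308 = sqrt(15)*1308 = 1308*sqrt(15)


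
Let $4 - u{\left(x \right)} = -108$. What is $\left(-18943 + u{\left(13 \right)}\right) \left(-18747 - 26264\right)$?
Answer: $847602141$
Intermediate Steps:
$u{\left(x \right)} = 112$ ($u{\left(x \right)} = 4 - -108 = 4 + 108 = 112$)
$\left(-18943 + u{\left(13 \right)}\right) \left(-18747 - 26264\right) = \left(-18943 + 112\right) \left(-18747 - 26264\right) = - 18831 \left(-18747 - 26264\right) = \left(-18831\right) \left(-45011\right) = 847602141$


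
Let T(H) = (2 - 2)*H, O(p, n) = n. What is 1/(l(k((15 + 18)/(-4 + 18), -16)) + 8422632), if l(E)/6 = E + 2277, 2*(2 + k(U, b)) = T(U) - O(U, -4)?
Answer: 1/8436294 ≈ 1.1854e-7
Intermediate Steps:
T(H) = 0 (T(H) = 0*H = 0)
k(U, b) = 0 (k(U, b) = -2 + (0 - 1*(-4))/2 = -2 + (0 + 4)/2 = -2 + (½)*4 = -2 + 2 = 0)
l(E) = 13662 + 6*E (l(E) = 6*(E + 2277) = 6*(2277 + E) = 13662 + 6*E)
1/(l(k((15 + 18)/(-4 + 18), -16)) + 8422632) = 1/((13662 + 6*0) + 8422632) = 1/((13662 + 0) + 8422632) = 1/(13662 + 8422632) = 1/8436294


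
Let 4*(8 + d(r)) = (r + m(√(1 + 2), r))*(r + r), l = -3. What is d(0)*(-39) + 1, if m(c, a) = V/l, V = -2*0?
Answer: 313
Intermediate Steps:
V = 0
m(c, a) = 0 (m(c, a) = 0/(-3) = 0*(-⅓) = 0)
d(r) = -8 + r²/2 (d(r) = -8 + ((r + 0)*(r + r))/4 = -8 + (r*(2*r))/4 = -8 + (2*r²)/4 = -8 + r²/2)
d(0)*(-39) + 1 = (-8 + (½)*0²)*(-39) + 1 = (-8 + (½)*0)*(-39) + 1 = (-8 + 0)*(-39) + 1 = -8*(-39) + 1 = 312 + 1 = 313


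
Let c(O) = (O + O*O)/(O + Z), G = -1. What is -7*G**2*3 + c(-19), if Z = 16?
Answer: -135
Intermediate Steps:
c(O) = (O + O**2)/(16 + O) (c(O) = (O + O*O)/(O + 16) = (O + O**2)/(16 + O))
-7*G**2*3 + c(-19) = -7*(-1)**2*3 - 19*(1 - 19)/(16 - 19) = -7*1*3 - 19*(-18)/(-3) = -7*3 - 19*(-1/3)*(-18) = -21 - 114 = -135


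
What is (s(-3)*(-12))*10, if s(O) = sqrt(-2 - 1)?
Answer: -120*I*sqrt(3) ≈ -207.85*I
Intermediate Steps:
s(O) = I*sqrt(3) (s(O) = sqrt(-3) = I*sqrt(3))
(s(-3)*(-12))*10 = ((I*sqrt(3))*(-12))*10 = -12*I*sqrt(3)*10 = -120*I*sqrt(3)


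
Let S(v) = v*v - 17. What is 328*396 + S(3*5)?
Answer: 130096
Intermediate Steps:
S(v) = -17 + v² (S(v) = v² - 17 = -17 + v²)
328*396 + S(3*5) = 328*396 + (-17 + (3*5)²) = 129888 + (-17 + 15²) = 129888 + (-17 + 225) = 129888 + 208 = 130096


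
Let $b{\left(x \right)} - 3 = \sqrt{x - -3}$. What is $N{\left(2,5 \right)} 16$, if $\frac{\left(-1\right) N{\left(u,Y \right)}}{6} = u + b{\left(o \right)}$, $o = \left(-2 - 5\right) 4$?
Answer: $-480 - 480 i \approx -480.0 - 480.0 i$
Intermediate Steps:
$o = -28$ ($o = \left(-7\right) 4 = -28$)
$b{\left(x \right)} = 3 + \sqrt{3 + x}$ ($b{\left(x \right)} = 3 + \sqrt{x - -3} = 3 + \sqrt{x + 3} = 3 + \sqrt{3 + x}$)
$N{\left(u,Y \right)} = -18 - 30 i - 6 u$ ($N{\left(u,Y \right)} = - 6 \left(u + \left(3 + \sqrt{3 - 28}\right)\right) = - 6 \left(u + \left(3 + \sqrt{-25}\right)\right) = - 6 \left(u + \left(3 + 5 i\right)\right) = - 6 \left(3 + u + 5 i\right) = -18 - 30 i - 6 u$)
$N{\left(2,5 \right)} 16 = \left(-18 - 30 i - 12\right) 16 = \left(-30 - 30 i\right) 16 = -480 - 480 i$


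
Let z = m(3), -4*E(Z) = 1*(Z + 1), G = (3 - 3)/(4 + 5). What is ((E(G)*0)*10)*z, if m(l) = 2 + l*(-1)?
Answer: 0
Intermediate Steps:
G = 0 (G = 0/9 = 0*(1/9) = 0)
E(Z) = -1/4 - Z/4 (E(Z) = -(Z + 1)/4 = -(1 + Z)/4 = -1/4 - Z/4)
m(l) = 2 - l
z = -1 (z = 2 - 1*3 = 2 - 3 = -1)
((E(G)*0)*10)*z = (((-1/4 - 1/4*0)*0)*10)*(-1) = (((-1/4 + 0)*0)*10)*(-1) = (-1/4*0*10)*(-1) = (0*10)*(-1) = 0*(-1) = 0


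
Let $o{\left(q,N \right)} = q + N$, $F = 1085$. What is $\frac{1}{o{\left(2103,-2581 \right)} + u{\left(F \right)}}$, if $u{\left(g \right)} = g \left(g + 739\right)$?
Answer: $\frac{1}{1978562} \approx 5.0542 \cdot 10^{-7}$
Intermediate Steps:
$u{\left(g \right)} = g \left(739 + g\right)$
$o{\left(q,N \right)} = N + q$
$\frac{1}{o{\left(2103,-2581 \right)} + u{\left(F \right)}} = \frac{1}{\left(-2581 + 2103\right) + 1085 \left(739 + 1085\right)} = \frac{1}{-478 + 1085 \cdot 1824} = \frac{1}{-478 + 1979040} = \frac{1}{1978562}$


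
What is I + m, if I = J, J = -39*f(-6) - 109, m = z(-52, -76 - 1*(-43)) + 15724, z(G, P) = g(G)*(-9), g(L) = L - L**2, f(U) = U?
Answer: 40653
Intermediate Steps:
z(G, P) = -9*G*(1 - G) (z(G, P) = (G*(1 - G))*(-9) = -9*G*(1 - G))
m = 40528 (m = 9*(-52)*(-1 - 52) + 15724 = 9*(-52)*(-53) + 15724 = 24804 + 15724 = 40528)
J = 125 (J = -39*(-6) - 109 = 234 - 109 = 125)
I = 125
I + m = 125 + 40528 = 40653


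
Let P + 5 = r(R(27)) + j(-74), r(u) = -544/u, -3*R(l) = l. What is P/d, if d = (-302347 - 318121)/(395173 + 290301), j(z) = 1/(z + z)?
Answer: -25308728291/413231688 ≈ -61.246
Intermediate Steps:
R(l) = -l/3
j(z) = 1/(2*z)
P = 73843/1332 (P = -5 + (-544/((-1/3*27)) + (1/2)/(-74)) = -5 + (-544/(-9) + (1/2)*(-1/74)) = -5 + (-544*(-1/9) - 1/148) = -5 + (544/9 - 1/148) = -5 + 80503/1332 = 73843/1332 ≈ 55.438)
d = -310234/342737 (d = -620468/685474 = -620468*1/685474 = -310234/342737 ≈ -0.90517)
P/d = 73843/(1332*(-310234/342737)) = (73843/1332)*(-342737/310234) = -25308728291/413231688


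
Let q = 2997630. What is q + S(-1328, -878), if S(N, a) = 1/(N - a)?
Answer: 1348933499/450 ≈ 2.9976e+6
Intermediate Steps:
q + S(-1328, -878) = 2997630 + 1/(-1328 - 1*(-878)) = 2997630 + 1/(-1328 + 878) = 2997630 + 1/(-450) = 2997630 - 1/450 = 1348933499/450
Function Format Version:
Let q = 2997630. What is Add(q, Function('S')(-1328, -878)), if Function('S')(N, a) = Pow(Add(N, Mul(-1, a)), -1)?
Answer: Rational(1348933499, 450) ≈ 2.9976e+6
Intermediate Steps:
Add(q, Function('S')(-1328, -878)) = Add(2997630, Pow(Add(-1328, Mul(-1, -878)), -1)) = Add(2997630, Pow(Add(-1328, 878), -1)) = Add(2997630, Pow(-450, -1)) = Add(2997630, Rational(-1, 450)) = Rational(1348933499, 450)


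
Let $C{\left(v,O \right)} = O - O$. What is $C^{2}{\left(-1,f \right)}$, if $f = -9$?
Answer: $0$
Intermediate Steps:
$C{\left(v,O \right)} = 0$
$C^{2}{\left(-1,f \right)} = 0^{2} = 0$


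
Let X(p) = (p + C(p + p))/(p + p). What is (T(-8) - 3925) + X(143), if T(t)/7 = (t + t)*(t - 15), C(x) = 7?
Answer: -192832/143 ≈ -1348.5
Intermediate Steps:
T(t) = 14*t*(-15 + t) (T(t) = 7*((t + t)*(t - 15)) = 7*((2*t)*(-15 + t)) = 7*(2*t*(-15 + t)) = 14*t*(-15 + t))
X(p) = (7 + p)/(2*p) (X(p) = (p + 7)/(p + p) = (7 + p)/((2*p)) = (7 + p)*(1/(2*p)) = (7 + p)/(2*p))
(T(-8) - 3925) + X(143) = (14*(-8)*(-15 - 8) - 3925) + (½)*(7 + 143)/143 = (14*(-8)*(-23) - 3925) + (½)*(1/143)*150 = (2576 - 3925) + 75/143 = -1349 + 75/143 = -192832/143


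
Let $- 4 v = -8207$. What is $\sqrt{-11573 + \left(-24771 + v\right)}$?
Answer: $\frac{3 i \sqrt{15241}}{2} \approx 185.18 i$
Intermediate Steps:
$v = \frac{8207}{4}$ ($v = \left(- \frac{1}{4}\right) \left(-8207\right) = \frac{8207}{4} \approx 2051.8$)
$\sqrt{-11573 + \left(-24771 + v\right)} = \sqrt{-11573 + \left(-24771 + \frac{8207}{4}\right)} = \sqrt{-11573 - \frac{90877}{4}} = \sqrt{- \frac{137169}{4}} = \frac{3 i \sqrt{15241}}{2}$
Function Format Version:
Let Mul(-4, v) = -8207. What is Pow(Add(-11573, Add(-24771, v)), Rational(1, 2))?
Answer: Mul(Rational(3, 2), I, Pow(15241, Rational(1, 2))) ≈ Mul(185.18, I)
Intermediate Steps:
v = Rational(8207, 4) (v = Mul(Rational(-1, 4), -8207) = Rational(8207, 4) ≈ 2051.8)
Pow(Add(-11573, Add(-24771, v)), Rational(1, 2)) = Pow(Add(-11573, Add(-24771, Rational(8207, 4))), Rational(1, 2)) = Pow(Add(-11573, Rational(-90877, 4)), Rational(1, 2)) = Pow(Rational(-137169, 4), Rational(1, 2)) = Mul(Rational(3, 2), I, Pow(15241, Rational(1, 2)))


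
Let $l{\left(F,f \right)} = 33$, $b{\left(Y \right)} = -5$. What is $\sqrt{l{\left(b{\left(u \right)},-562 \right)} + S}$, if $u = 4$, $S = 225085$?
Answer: $\sqrt{225118} \approx 474.47$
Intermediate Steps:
$\sqrt{l{\left(b{\left(u \right)},-562 \right)} + S} = \sqrt{33 + 225085} = \sqrt{225118}$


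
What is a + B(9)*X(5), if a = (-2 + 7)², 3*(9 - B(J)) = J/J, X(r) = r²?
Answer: 725/3 ≈ 241.67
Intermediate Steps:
B(J) = 26/3 (B(J) = 9 - J/(3*J) = 9 - ⅓*1 = 9 - ⅓ = 26/3)
a = 25 (a = 5² = 25)
a + B(9)*X(5) = 25 + (26/3)*5² = 25 + (26/3)*25 = 25 + 650/3 = 725/3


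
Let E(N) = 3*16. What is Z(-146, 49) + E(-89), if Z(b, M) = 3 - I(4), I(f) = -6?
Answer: 57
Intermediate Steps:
E(N) = 48
Z(b, M) = 9 (Z(b, M) = 3 - 1*(-6) = 3 + 6 = 9)
Z(-146, 49) + E(-89) = 9 + 48 = 57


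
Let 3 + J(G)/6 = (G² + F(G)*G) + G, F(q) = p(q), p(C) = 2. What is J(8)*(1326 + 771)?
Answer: 1069470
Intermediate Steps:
F(q) = 2
J(G) = -18 + 6*G² + 18*G (J(G) = -18 + 6*((G² + 2*G) + G) = -18 + 6*(G² + 3*G) = -18 + (6*G² + 18*G) = -18 + 6*G² + 18*G)
J(8)*(1326 + 771) = (-18 + 6*8² + 18*8)*(1326 + 771) = (-18 + 6*64 + 144)*2097 = (-18 + 384 + 144)*2097 = 510*2097 = 1069470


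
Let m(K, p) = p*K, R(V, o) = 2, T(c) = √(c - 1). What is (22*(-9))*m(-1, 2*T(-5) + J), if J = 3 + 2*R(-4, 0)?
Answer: 1386 + 396*I*√6 ≈ 1386.0 + 970.0*I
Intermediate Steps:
T(c) = √(-1 + c)
J = 7 (J = 3 + 2*2 = 3 + 4 = 7)
m(K, p) = K*p
(22*(-9))*m(-1, 2*T(-5) + J) = (22*(-9))*(-(2*√(-1 - 5) + 7)) = -(-198)*(2*√(-6) + 7) = -(-198)*(2*(I*√6) + 7) = -(-198)*(2*I*√6 + 7) = -(-198)*(7 + 2*I*√6) = -198*(-7 - 2*I*√6) = 1386 + 396*I*√6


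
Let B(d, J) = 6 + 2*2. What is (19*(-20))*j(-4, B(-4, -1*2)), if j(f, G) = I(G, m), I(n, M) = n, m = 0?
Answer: -3800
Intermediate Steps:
B(d, J) = 10 (B(d, J) = 6 + 4 = 10)
j(f, G) = G
(19*(-20))*j(-4, B(-4, -1*2)) = (19*(-20))*10 = -380*10 = -3800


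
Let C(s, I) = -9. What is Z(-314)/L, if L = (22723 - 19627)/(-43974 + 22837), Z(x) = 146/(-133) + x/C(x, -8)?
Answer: -106868672/463239 ≈ -230.70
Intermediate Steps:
Z(x) = -146/133 - x/9 (Z(x) = 146/(-133) + x/(-9) = 146*(-1/133) + x*(-⅑) = -146/133 - x/9)
L = -3096/21137 (L = 3096/(-21137) = 3096*(-1/21137) = -3096/21137 ≈ -0.14647)
Z(-314)/L = (-146/133 - ⅑*(-314))/(-3096/21137) = (-146/133 + 314/9)*(-21137/3096) = (40448/1197)*(-21137/3096) = -106868672/463239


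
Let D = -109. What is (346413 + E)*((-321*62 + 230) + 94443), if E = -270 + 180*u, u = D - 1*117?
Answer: 22839773973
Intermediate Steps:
u = -226 (u = -109 - 1*117 = -109 - 117 = -226)
E = -40950 (E = -270 + 180*(-226) = -270 - 40680 = -40950)
(346413 + E)*((-321*62 + 230) + 94443) = (346413 - 40950)*((-321*62 + 230) + 94443) = 305463*((-19902 + 230) + 94443) = 305463*(-19672 + 94443) = 305463*74771 = 22839773973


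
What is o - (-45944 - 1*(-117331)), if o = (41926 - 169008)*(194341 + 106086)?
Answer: -38178935401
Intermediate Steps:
o = -38178864014 (o = -127082*300427 = -38178864014)
o - (-45944 - 1*(-117331)) = -38178864014 - (-45944 - 1*(-117331)) = -38178864014 - (-45944 + 117331) = -38178864014 - 1*71387 = -38178864014 - 71387 = -38178935401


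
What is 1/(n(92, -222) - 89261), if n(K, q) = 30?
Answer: -1/89231 ≈ -1.1207e-5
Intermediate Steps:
1/(n(92, -222) - 89261) = 1/(30 - 89261) = 1/(-89231) = -1/89231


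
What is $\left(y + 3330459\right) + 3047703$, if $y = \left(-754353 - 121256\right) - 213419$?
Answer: $5289134$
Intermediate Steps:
$y = -1089028$ ($y = -875609 - 213419 = -1089028$)
$\left(y + 3330459\right) + 3047703 = \left(-1089028 + 3330459\right) + 3047703 = 2241431 + 3047703 = 5289134$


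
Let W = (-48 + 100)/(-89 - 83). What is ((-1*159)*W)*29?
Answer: 59943/43 ≈ 1394.0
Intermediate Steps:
W = -13/43 (W = 52/(-172) = 52*(-1/172) = -13/43 ≈ -0.30233)
((-1*159)*W)*29 = (-1*159*(-13/43))*29 = -159*(-13/43)*29 = (2067/43)*29 = 59943/43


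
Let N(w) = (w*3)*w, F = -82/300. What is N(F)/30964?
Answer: 1681/232230000 ≈ 7.2385e-6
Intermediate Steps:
F = -41/150 (F = -82*1/300 = -41/150 ≈ -0.27333)
N(w) = 3*w**2 (N(w) = (3*w)*w = 3*w**2)
N(F)/30964 = (3*(-41/150)**2)/30964 = (3*(1681/22500))*(1/30964) = (1681/7500)*(1/30964) = 1681/232230000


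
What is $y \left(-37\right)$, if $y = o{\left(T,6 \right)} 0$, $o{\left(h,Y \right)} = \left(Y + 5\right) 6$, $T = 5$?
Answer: $0$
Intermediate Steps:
$o{\left(h,Y \right)} = 30 + 6 Y$ ($o{\left(h,Y \right)} = \left(5 + Y\right) 6 = 30 + 6 Y$)
$y = 0$ ($y = \left(30 + 6 \cdot 6\right) 0 = \left(30 + 36\right) 0 = 66 \cdot 0 = 0$)
$y \left(-37\right) = 0 \left(-37\right) = 0$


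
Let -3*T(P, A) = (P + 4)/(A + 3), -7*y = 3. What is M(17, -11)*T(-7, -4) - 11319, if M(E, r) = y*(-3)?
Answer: -79242/7 ≈ -11320.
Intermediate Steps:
y = -3/7 (y = -1/7*3 = -3/7 ≈ -0.42857)
T(P, A) = -(4 + P)/(3*(3 + A)) (T(P, A) = -(P + 4)/(3*(A + 3)) = -(4 + P)/(3*(3 + A)))
M(E, r) = 9/7 (M(E, r) = -3/7*(-3) = 9/7)
M(17, -11)*T(-7, -4) - 11319 = 9*((-4 - 1*(-7))/(3*(3 - 4)))/7 - 11319 = 9*((1/3)*(-4 + 7)/(-1))/7 - 11319 = 9*((1/3)*(-1)*3)/7 - 11319 = (9/7)*(-1) - 11319 = -9/7 - 11319 = -79242/7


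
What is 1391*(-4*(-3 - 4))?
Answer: 38948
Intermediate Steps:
1391*(-4*(-3 - 4)) = 1391*(-4*(-7)) = 1391*28 = 38948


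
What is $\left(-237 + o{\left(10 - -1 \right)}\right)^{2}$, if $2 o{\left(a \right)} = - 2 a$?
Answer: $61504$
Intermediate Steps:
$o{\left(a \right)} = - a$ ($o{\left(a \right)} = \frac{\left(-2\right) a}{2} = - a$)
$\left(-237 + o{\left(10 - -1 \right)}\right)^{2} = \left(-237 - \left(10 - -1\right)\right)^{2} = \left(-237 - \left(10 + 1\right)\right)^{2} = \left(-237 - 11\right)^{2} = \left(-248\right)^{2} = 61504$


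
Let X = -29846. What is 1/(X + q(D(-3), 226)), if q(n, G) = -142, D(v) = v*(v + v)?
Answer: -1/29988 ≈ -3.3347e-5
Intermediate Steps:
D(v) = 2*v² (D(v) = v*(2*v) = 2*v²)
1/(X + q(D(-3), 226)) = 1/(-29846 - 142) = 1/(-29988) = -1/29988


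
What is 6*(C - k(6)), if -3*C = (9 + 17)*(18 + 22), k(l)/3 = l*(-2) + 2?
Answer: -1900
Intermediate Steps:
k(l) = 6 - 6*l (k(l) = 3*(l*(-2) + 2) = 3*(-2*l + 2) = 3*(2 - 2*l) = 6 - 6*l)
C = -1040/3 (C = -(9 + 17)*(18 + 22)/3 = -26*40/3 = -⅓*1040 = -1040/3 ≈ -346.67)
6*(C - k(6)) = 6*(-1040/3 - (6 - 6*6)) = 6*(-1040/3 - (6 - 36)) = 6*(-1040/3 - 1*(-30)) = 6*(-1040/3 + 30) = 6*(-950/3) = -1900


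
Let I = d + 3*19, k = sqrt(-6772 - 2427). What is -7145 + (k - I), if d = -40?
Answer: -7162 + I*sqrt(9199) ≈ -7162.0 + 95.911*I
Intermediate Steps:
k = I*sqrt(9199) (k = sqrt(-9199) = I*sqrt(9199) ≈ 95.911*I)
I = 17 (I = -40 + 3*19 = -40 + 57 = 17)
-7145 + (k - I) = -7145 + (I*sqrt(9199) - 1*17) = -7145 + (I*sqrt(9199) - 17) = -7145 + (-17 + I*sqrt(9199)) = -7162 + I*sqrt(9199)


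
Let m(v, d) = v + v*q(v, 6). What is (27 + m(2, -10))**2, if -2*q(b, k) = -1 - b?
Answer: 1024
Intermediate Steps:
q(b, k) = 1/2 + b/2 (q(b, k) = -(-1 - b)/2 = 1/2 + b/2)
m(v, d) = v + v*(1/2 + v/2)
(27 + m(2, -10))**2 = (27 + (1/2)*2*(3 + 2))**2 = (27 + (1/2)*2*5)**2 = (27 + 5)**2 = 32**2 = 1024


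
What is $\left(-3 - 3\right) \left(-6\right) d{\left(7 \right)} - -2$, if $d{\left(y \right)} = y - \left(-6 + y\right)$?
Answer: $218$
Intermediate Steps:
$d{\left(y \right)} = 6$
$\left(-3 - 3\right) \left(-6\right) d{\left(7 \right)} - -2 = \left(-3 - 3\right) \left(-6\right) 6 - -2 = \left(-6\right) \left(-6\right) 6 + \left(-2 + 4\right) = 36 \cdot 6 + 2 = 216 + 2 = 218$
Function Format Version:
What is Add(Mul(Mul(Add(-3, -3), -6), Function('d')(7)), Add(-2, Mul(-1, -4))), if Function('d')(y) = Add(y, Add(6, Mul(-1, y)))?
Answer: 218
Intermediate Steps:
Function('d')(y) = 6
Add(Mul(Mul(Add(-3, -3), -6), Function('d')(7)), Add(-2, Mul(-1, -4))) = Add(Mul(Mul(Add(-3, -3), -6), 6), Add(-2, Mul(-1, -4))) = Add(Mul(Mul(-6, -6), 6), Add(-2, 4)) = Add(Mul(36, 6), 2) = Add(216, 2) = 218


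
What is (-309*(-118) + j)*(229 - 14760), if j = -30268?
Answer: -90005014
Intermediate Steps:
(-309*(-118) + j)*(229 - 14760) = (-309*(-118) - 30268)*(229 - 14760) = (36462 - 30268)*(-14531) = 6194*(-14531) = -90005014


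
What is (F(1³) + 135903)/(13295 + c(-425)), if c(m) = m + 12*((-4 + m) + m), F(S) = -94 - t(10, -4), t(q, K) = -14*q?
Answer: 135949/2622 ≈ 51.849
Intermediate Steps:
F(S) = 46 (F(S) = -94 - (-14)*10 = -94 - 1*(-140) = -94 + 140 = 46)
c(m) = -48 + 25*m (c(m) = m + 12*(-4 + 2*m) = m + (-48 + 24*m) = -48 + 25*m)
(F(1³) + 135903)/(13295 + c(-425)) = (46 + 135903)/(13295 + (-48 + 25*(-425))) = 135949/(13295 + (-48 - 10625)) = 135949/(13295 - 10673) = 135949/2622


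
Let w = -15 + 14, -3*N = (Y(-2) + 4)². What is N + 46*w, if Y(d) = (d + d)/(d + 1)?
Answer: -202/3 ≈ -67.333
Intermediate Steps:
Y(d) = 2*d/(1 + d) (Y(d) = (2*d)/(1 + d) = 2*d/(1 + d))
N = -64/3 (N = -(2*(-2)/(1 - 2) + 4)²/3 = -(2*(-2)/(-1) + 4)²/3 = -(2*(-2)*(-1) + 4)²/3 = -(4 + 4)²/3 = -⅓*8² = -⅓*64 = -64/3 ≈ -21.333)
w = -1
N + 46*w = -64/3 + 46*(-1) = -64/3 - 46 = -202/3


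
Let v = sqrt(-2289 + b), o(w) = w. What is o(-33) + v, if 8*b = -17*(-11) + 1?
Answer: -33 + I*sqrt(9062)/2 ≈ -33.0 + 47.597*I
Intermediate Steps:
b = 47/2 (b = (-17*(-11) + 1)/8 = (187 + 1)/8 = (1/8)*188 = 47/2 ≈ 23.500)
v = I*sqrt(9062)/2 (v = sqrt(-2289 + 47/2) = sqrt(-4531/2) = I*sqrt(9062)/2 ≈ 47.597*I)
o(-33) + v = -33 + I*sqrt(9062)/2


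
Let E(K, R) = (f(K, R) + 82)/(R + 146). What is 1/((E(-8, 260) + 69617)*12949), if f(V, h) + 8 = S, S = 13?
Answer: 14/12620626309 ≈ 1.1093e-9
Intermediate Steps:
f(V, h) = 5 (f(V, h) = -8 + 13 = 5)
E(K, R) = 87/(146 + R) (E(K, R) = (5 + 82)/(R + 146) = 87/(146 + R))
1/((E(-8, 260) + 69617)*12949) = 1/((87/(146 + 260) + 69617)*12949) = (1/12949)/(87/406 + 69617) = (1/12949)/(87*(1/406) + 69617) = (1/12949)/(3/14 + 69617) = (1/12949)/(974641/14) = (14/974641)*(1/12949) = 14/12620626309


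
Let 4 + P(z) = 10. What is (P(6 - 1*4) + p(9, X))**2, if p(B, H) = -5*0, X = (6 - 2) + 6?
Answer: 36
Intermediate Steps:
P(z) = 6 (P(z) = -4 + 10 = 6)
X = 10 (X = 4 + 6 = 10)
p(B, H) = 0
(P(6 - 1*4) + p(9, X))**2 = (6 + 0)**2 = 6**2 = 36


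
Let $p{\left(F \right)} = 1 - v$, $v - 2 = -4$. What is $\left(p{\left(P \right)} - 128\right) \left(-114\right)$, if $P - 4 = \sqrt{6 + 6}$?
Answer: $14250$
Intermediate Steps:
$v = -2$ ($v = 2 - 4 = -2$)
$P = 4 + 2 \sqrt{3}$ ($P = 4 + \sqrt{6 + 6} = 4 + \sqrt{12} = 4 + 2 \sqrt{3} \approx 7.4641$)
$p{\left(F \right)} = 3$ ($p{\left(F \right)} = 1 - -2 = 1 + 2 = 3$)
$\left(p{\left(P \right)} - 128\right) \left(-114\right) = \left(3 - 128\right) \left(-114\right) = \left(-125\right) \left(-114\right) = 14250$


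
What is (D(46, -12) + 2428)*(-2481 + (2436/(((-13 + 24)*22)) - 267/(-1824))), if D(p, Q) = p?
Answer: -224850597115/36784 ≈ -6.1127e+6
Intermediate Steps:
(D(46, -12) + 2428)*(-2481 + (2436/(((-13 + 24)*22)) - 267/(-1824))) = (46 + 2428)*(-2481 + (2436/(((-13 + 24)*22)) - 267/(-1824))) = 2474*(-2481 + (2436/((11*22)) - 267*(-1/1824))) = 2474*(-2481 + (2436/242 + 89/608)) = 2474*(-2481 + (2436*(1/242) + 89/608)) = 2474*(-2481 + (1218/121 + 89/608)) = 2474*(-2481 + 751313/73568) = 2474*(-181770895/73568) = -224850597115/36784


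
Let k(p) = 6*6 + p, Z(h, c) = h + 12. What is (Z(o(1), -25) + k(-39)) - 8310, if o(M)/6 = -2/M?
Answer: -8313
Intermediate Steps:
o(M) = -12/M (o(M) = 6*(-2/M) = -12/M)
Z(h, c) = 12 + h
k(p) = 36 + p
(Z(o(1), -25) + k(-39)) - 8310 = ((12 - 12/1) + (36 - 39)) - 8310 = ((12 - 12*1) - 3) - 8310 = ((12 - 12) - 3) - 8310 = (0 - 3) - 8310 = -3 - 8310 = -8313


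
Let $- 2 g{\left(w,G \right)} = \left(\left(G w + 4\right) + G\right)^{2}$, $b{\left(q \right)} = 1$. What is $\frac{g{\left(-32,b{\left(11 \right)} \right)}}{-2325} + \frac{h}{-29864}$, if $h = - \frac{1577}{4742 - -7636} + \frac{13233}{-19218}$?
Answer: $\frac{71941147337567}{458803899868200} \approx 0.1568$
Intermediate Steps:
$g{\left(w,G \right)} = - \frac{\left(4 + G + G w\right)^{2}}{2}$ ($g{\left(w,G \right)} = - \frac{\left(\left(G w + 4\right) + G\right)^{2}}{2} = - \frac{\left(\left(4 + G w\right) + G\right)^{2}}{2} = - \frac{\left(4 + G + G w\right)^{2}}{2}$)
$h = - \frac{16175405}{19823367}$ ($h = - \frac{1577}{4742 + 7636} + 13233 \left(- \frac{1}{19218}\right) = - \frac{1577}{12378} - \frac{4411}{6406} = - \frac{16175405}{19823367} \approx -0.81598$)
$\frac{g{\left(-32,b{\left(11 \right)} \right)}}{-2325} + \frac{h}{-29864} = \frac{\left(- \frac{1}{2}\right) \left(4 + 1 + 1 \left(-32\right)\right)^{2}}{-2325} - \frac{16175405}{19823367 \left(-29864\right)} = - \frac{\left(4 + 1 - 32\right)^{2}}{2} \left(- \frac{1}{2325}\right) - - \frac{16175405}{592005032088} = - \frac{\left(-27\right)^{2}}{2} \left(- \frac{1}{2325}\right) + \frac{16175405}{592005032088} = \left(- \frac{1}{2}\right) 729 \left(- \frac{1}{2325}\right) + \frac{16175405}{592005032088} = \left(- \frac{729}{2}\right) \left(- \frac{1}{2325}\right) + \frac{16175405}{592005032088} = \frac{243}{1550} + \frac{16175405}{592005032088} = \frac{71941147337567}{458803899868200}$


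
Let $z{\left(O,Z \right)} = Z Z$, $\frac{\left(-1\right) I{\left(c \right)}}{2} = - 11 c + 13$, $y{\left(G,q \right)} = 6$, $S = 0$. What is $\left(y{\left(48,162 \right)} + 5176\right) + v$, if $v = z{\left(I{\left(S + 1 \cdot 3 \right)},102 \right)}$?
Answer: $15586$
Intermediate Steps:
$I{\left(c \right)} = -26 + 22 c$ ($I{\left(c \right)} = - 2 \left(- 11 c + 13\right) = - 2 \left(13 - 11 c\right) = -26 + 22 c$)
$z{\left(O,Z \right)} = Z^{2}$
$v = 10404$ ($v = 102^{2} = 10404$)
$\left(y{\left(48,162 \right)} + 5176\right) + v = \left(6 + 5176\right) + 10404 = 5182 + 10404 = 15586$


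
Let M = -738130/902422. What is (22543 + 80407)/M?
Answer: -9290434490/73813 ≈ -1.2586e+5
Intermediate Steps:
M = -369065/451211 (M = -738130*1/902422 = -369065/451211 ≈ -0.81794)
(22543 + 80407)/M = (22543 + 80407)/(-369065/451211) = 102950*(-451211/369065) = -9290434490/73813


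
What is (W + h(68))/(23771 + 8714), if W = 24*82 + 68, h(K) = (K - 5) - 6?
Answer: 2093/32485 ≈ 0.064430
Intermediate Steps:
h(K) = -11 + K (h(K) = (-5 + K) - 6 = -11 + K)
W = 2036 (W = 1968 + 68 = 2036)
(W + h(68))/(23771 + 8714) = (2036 + (-11 + 68))/(23771 + 8714) = (2036 + 57)/32485 = 2093*(1/32485) = 2093/32485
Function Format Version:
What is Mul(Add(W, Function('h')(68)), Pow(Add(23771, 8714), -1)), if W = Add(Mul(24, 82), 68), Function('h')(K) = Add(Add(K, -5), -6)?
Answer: Rational(2093, 32485) ≈ 0.064430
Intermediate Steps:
Function('h')(K) = Add(-11, K) (Function('h')(K) = Add(Add(-5, K), -6) = Add(-11, K))
W = 2036 (W = Add(1968, 68) = 2036)
Mul(Add(W, Function('h')(68)), Pow(Add(23771, 8714), -1)) = Mul(Add(2036, Add(-11, 68)), Pow(Add(23771, 8714), -1)) = Mul(Add(2036, 57), Pow(32485, -1)) = Mul(2093, Rational(1, 32485)) = Rational(2093, 32485)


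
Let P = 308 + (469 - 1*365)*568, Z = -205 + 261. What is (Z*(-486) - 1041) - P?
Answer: -87637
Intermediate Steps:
Z = 56
P = 59380 (P = 308 + (469 - 365)*568 = 308 + 104*568 = 308 + 59072 = 59380)
(Z*(-486) - 1041) - P = (56*(-486) - 1041) - 1*59380 = (-27216 - 1041) - 59380 = -28257 - 59380 = -87637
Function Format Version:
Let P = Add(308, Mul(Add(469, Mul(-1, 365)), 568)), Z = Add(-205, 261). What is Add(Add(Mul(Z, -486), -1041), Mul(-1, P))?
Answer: -87637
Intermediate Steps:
Z = 56
P = 59380 (P = Add(308, Mul(Add(469, -365), 568)) = Add(308, Mul(104, 568)) = Add(308, 59072) = 59380)
Add(Add(Mul(Z, -486), -1041), Mul(-1, P)) = Add(Add(Mul(56, -486), -1041), Mul(-1, 59380)) = Add(Add(-27216, -1041), -59380) = Add(-28257, -59380) = -87637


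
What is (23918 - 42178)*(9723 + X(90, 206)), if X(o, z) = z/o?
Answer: -1598253976/9 ≈ -1.7758e+8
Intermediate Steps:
(23918 - 42178)*(9723 + X(90, 206)) = (23918 - 42178)*(9723 + 206/90) = -18260*(9723 + 206*(1/90)) = -18260*(9723 + 103/45) = -18260*437638/45 = -1598253976/9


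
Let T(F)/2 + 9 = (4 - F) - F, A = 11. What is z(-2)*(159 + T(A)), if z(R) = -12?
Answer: -1260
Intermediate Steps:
T(F) = -10 - 4*F (T(F) = -18 + 2*((4 - F) - F) = -18 + 2*(4 - 2*F) = -18 + (8 - 4*F) = -10 - 4*F)
z(-2)*(159 + T(A)) = -12*(159 + (-10 - 4*11)) = -12*(159 + (-10 - 44)) = -12*(159 - 54) = -12*105 = -1260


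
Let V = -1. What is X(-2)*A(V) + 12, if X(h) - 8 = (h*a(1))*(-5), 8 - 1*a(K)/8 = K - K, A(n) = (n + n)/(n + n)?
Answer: 660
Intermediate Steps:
A(n) = 1 (A(n) = (2*n)/((2*n)) = (2*n)*(1/(2*n)) = 1)
a(K) = 64 (a(K) = 64 - 8*(K - K) = 64 - 8*0 = 64 + 0 = 64)
X(h) = 8 - 320*h (X(h) = 8 + (h*64)*(-5) = 8 + (64*h)*(-5) = 8 - 320*h)
X(-2)*A(V) + 12 = (8 - 320*(-2))*1 + 12 = (8 + 640)*1 + 12 = 648*1 + 12 = 648 + 12 = 660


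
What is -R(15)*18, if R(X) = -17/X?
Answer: 102/5 ≈ 20.400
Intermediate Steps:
-R(15)*18 = -(-17)/15*18 = -1*(-17/15)*18 = (17/15)*18 = 102/5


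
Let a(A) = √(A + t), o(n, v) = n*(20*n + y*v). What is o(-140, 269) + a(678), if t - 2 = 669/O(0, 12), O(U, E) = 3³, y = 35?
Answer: -926100 + √6343/3 ≈ -9.2607e+5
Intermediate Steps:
O(U, E) = 27
o(n, v) = n*(20*n + 35*v)
t = 241/9 (t = 2 + 669/27 = 2 + 669*(1/27) = 2 + 223/9 = 241/9 ≈ 26.778)
a(A) = √(241/9 + A) (a(A) = √(A + 241/9) = √(241/9 + A))
o(-140, 269) + a(678) = 5*(-140)*(4*(-140) + 7*269) + √(241 + 9*678)/3 = 5*(-140)*(-560 + 1883) + √(241 + 6102)/3 = 5*(-140)*1323 + √6343/3 = -926100 + √6343/3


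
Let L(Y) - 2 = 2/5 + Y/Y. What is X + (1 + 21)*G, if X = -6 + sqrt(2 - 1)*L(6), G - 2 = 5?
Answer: 757/5 ≈ 151.40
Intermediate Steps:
G = 7 (G = 2 + 5 = 7)
L(Y) = 17/5 (L(Y) = 2 + (2/5 + Y/Y) = 2 + (2*(1/5) + 1) = 2 + (2/5 + 1) = 2 + 7/5 = 17/5)
X = -13/5 (X = -6 + sqrt(2 - 1)*(17/5) = -6 + sqrt(1)*(17/5) = -6 + 1*(17/5) = -6 + 17/5 = -13/5 ≈ -2.6000)
X + (1 + 21)*G = -13/5 + (1 + 21)*7 = -13/5 + 22*7 = -13/5 + 154 = 757/5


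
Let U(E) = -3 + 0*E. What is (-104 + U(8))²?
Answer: 11449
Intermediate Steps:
U(E) = -3 (U(E) = -3 + 0 = -3)
(-104 + U(8))² = (-104 - 3)² = (-107)² = 11449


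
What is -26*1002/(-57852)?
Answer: 2171/4821 ≈ 0.45032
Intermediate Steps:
-26*1002/(-57852) = -26052*(-1/57852) = 2171/4821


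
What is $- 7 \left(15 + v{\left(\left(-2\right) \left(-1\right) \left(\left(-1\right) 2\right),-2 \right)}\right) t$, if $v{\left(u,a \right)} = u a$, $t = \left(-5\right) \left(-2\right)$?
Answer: $-1610$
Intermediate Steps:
$t = 10$
$v{\left(u,a \right)} = a u$
$- 7 \left(15 + v{\left(\left(-2\right) \left(-1\right) \left(\left(-1\right) 2\right),-2 \right)}\right) t = - 7 \left(15 - 2 \left(-2\right) \left(-1\right) \left(\left(-1\right) 2\right)\right) 10 = - 7 \left(15 - 2 \cdot 2 \left(-2\right)\right) 10 = - 7 \left(15 - -8\right) 10 = - 7 \left(15 + 8\right) 10 = - 7 \cdot 23 \cdot 10 = \left(-7\right) 230 = -1610$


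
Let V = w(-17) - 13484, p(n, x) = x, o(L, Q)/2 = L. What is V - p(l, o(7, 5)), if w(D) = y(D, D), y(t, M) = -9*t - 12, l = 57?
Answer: -13357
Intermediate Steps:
y(t, M) = -12 - 9*t
o(L, Q) = 2*L
w(D) = -12 - 9*D
V = -13343 (V = (-12 - 9*(-17)) - 13484 = (-12 + 153) - 13484 = 141 - 13484 = -13343)
V - p(l, o(7, 5)) = -13343 - 2*7 = -13343 - 1*14 = -13343 - 14 = -13357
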